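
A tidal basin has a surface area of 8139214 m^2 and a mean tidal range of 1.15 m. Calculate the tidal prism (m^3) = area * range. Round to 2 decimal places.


Tidal prism = Area * Tidal range
P = 8139214 * 1.15
P = 9360096.10 m^3

9360096.10


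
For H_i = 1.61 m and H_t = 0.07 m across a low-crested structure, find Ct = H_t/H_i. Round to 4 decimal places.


Ct = H_t / H_i
Ct = 0.07 / 1.61
Ct = 0.0435

0.0435


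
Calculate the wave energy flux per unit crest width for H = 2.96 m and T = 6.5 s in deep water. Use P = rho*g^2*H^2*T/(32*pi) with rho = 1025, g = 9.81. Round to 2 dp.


P = rho * g^2 * H^2 * T / (32 * pi)
P = 1025 * 9.81^2 * 2.96^2 * 6.5 / (32 * pi)
P = 1025 * 96.2361 * 8.7616 * 6.5 / 100.53096
P = 55880.31 W/m

55880.31


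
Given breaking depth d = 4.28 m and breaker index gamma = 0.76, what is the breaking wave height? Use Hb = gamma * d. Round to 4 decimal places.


Hb = gamma * d
Hb = 0.76 * 4.28
Hb = 3.2528 m

3.2528


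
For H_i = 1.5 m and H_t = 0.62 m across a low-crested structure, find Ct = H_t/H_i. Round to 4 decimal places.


Ct = H_t / H_i
Ct = 0.62 / 1.5
Ct = 0.4133

0.4133


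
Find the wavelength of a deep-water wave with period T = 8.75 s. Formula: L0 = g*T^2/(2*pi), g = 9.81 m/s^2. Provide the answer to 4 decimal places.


L0 = g * T^2 / (2 * pi)
L0 = 9.81 * 8.75^2 / (2 * pi)
L0 = 9.81 * 76.5625 / 6.28319
L0 = 751.0781 / 6.28319
L0 = 119.5378 m

119.5378


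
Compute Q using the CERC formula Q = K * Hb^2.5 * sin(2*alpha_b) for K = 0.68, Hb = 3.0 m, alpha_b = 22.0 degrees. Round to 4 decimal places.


Q = K * Hb^2.5 * sin(2 * alpha_b)
Hb^2.5 = 3.0^2.5 = 15.588457
sin(2 * 22.0) = sin(44.0) = 0.694658
Q = 0.68 * 15.588457 * 0.694658
Q = 7.3635 m^3/s

7.3635


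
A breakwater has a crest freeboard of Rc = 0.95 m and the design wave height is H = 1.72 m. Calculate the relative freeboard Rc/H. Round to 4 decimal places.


Relative freeboard = Rc / H
= 0.95 / 1.72
= 0.5523

0.5523


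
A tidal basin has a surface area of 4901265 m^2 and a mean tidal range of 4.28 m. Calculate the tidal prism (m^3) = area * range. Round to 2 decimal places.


Tidal prism = Area * Tidal range
P = 4901265 * 4.28
P = 20977414.20 m^3

20977414.20


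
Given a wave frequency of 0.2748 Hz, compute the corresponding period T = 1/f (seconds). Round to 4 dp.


T = 1 / f
T = 1 / 0.2748
T = 3.6390 s

3.6390


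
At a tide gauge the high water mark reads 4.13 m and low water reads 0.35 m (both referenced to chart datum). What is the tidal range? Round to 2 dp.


Tidal range = High water - Low water
Tidal range = 4.13 - (0.35)
Tidal range = 3.78 m

3.78


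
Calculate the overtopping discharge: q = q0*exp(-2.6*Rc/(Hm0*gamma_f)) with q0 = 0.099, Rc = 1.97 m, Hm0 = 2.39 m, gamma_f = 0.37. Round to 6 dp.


q = q0 * exp(-2.6 * Rc / (Hm0 * gamma_f))
Exponent = -2.6 * 1.97 / (2.39 * 0.37)
= -2.6 * 1.97 / 0.8843
= -5.792152
exp(-5.792152) = 0.003051
q = 0.099 * 0.003051
q = 0.000302 m^3/s/m

0.000302


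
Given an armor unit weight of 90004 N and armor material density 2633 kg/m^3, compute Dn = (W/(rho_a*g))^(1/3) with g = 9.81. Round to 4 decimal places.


V = W / (rho_a * g)
V = 90004 / (2633 * 9.81)
V = 90004 / 25829.73
V = 3.484512 m^3
Dn = V^(1/3) = 3.484512^(1/3)
Dn = 1.5161 m

1.5161


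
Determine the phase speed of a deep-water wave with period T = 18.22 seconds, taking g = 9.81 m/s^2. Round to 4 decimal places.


We use the deep-water celerity formula:
C = g * T / (2 * pi)
C = 9.81 * 18.22 / (2 * 3.14159...)
C = 178.738200 / 6.283185
C = 28.4471 m/s

28.4471


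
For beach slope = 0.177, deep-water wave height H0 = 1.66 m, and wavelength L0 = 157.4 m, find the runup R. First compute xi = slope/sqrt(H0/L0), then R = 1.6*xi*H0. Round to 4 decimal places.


xi = slope / sqrt(H0/L0)
H0/L0 = 1.66/157.4 = 0.010546
sqrt(0.010546) = 0.102696
xi = 0.177 / 0.102696 = 1.723541
R = 1.6 * xi * H0 = 1.6 * 1.723541 * 1.66
R = 4.5777 m

4.5777


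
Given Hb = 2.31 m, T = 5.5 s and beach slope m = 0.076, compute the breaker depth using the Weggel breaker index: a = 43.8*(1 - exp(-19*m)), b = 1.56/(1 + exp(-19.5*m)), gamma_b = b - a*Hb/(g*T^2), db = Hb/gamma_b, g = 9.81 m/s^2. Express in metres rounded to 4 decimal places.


a = 43.8 * (1 - exp(-19 * m))
exp(-19 * 0.076) = exp(-1.4440) = 0.235982
a = 43.8 * (1 - 0.235982) = 33.463991
b = 1.56 / (1 + exp(-19.5 * m))
exp(-19.5 * 0.076) = exp(-1.4820) = 0.227183
b = 1.56 / (1 + 0.227183) = 1.271204
Hb / (g * T^2) = 2.31 / (9.81 * 5.5^2) = 2.31 / 296.7525 = 0.00778426
gamma_b = b - a * Hb/(g*T^2) = 1.271204 - 33.463991 * 0.00778426 = 1.010712
db = Hb / gamma_b = 2.31 / 1.010712
db = 2.2855 m

2.2855


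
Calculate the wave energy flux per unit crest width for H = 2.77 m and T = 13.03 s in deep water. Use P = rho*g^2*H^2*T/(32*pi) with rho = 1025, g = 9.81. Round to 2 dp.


P = rho * g^2 * H^2 * T / (32 * pi)
P = 1025 * 9.81^2 * 2.77^2 * 13.03 / (32 * pi)
P = 1025 * 96.2361 * 7.6729 * 13.03 / 100.53096
P = 98099.32 W/m

98099.32


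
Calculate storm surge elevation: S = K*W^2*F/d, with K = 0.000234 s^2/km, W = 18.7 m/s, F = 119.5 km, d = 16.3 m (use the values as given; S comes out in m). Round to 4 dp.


S = K * W^2 * F / d
W^2 = 18.7^2 = 349.69
S = 0.000234 * 349.69 * 119.5 / 16.3
Numerator = 0.000234 * 349.69 * 119.5 = 9.778381
S = 9.778381 / 16.3 = 0.5999 m

0.5999


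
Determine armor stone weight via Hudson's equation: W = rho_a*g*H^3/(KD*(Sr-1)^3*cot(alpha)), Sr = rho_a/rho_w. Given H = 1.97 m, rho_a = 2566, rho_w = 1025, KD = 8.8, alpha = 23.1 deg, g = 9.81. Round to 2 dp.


Sr = rho_a / rho_w = 2566 / 1025 = 2.503415
(Sr - 1) = 1.503415
(Sr - 1)^3 = 3.398101
cot(23.1) = 1 / tan(23.1) = 1 / 0.426536 = 2.344467
Numerator = 2566 * 9.81 * 1.97^3 = 192452.8460
Denominator = 8.8 * 3.398101 * 2.344467 = 70.107285
W = 192452.8460 / 70.107285
W = 2745.12 N

2745.12


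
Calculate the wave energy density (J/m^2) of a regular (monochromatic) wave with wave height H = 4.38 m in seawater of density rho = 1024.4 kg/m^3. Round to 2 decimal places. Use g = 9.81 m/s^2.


E = (1/8) * rho * g * H^2
E = (1/8) * 1024.4 * 9.81 * 4.38^2
E = 0.125 * 1024.4 * 9.81 * 19.1844
E = 24098.88 J/m^2

24098.88


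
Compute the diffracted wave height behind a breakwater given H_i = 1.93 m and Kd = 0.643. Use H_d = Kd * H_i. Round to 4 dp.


H_d = Kd * H_i
H_d = 0.643 * 1.93
H_d = 1.2410 m

1.2410


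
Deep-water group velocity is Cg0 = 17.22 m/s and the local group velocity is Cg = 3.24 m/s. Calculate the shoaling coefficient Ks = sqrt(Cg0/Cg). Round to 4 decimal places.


Ks = sqrt(Cg0 / Cg)
Ks = sqrt(17.22 / 3.24)
Ks = sqrt(5.3148)
Ks = 2.3054

2.3054


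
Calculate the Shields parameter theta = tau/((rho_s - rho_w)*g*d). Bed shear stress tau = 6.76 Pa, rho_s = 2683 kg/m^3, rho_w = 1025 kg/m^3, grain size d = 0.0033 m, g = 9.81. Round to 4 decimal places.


theta = tau / ((rho_s - rho_w) * g * d)
rho_s - rho_w = 2683 - 1025 = 1658
Denominator = 1658 * 9.81 * 0.0033 = 53.674434
theta = 6.76 / 53.674434
theta = 0.1259

0.1259


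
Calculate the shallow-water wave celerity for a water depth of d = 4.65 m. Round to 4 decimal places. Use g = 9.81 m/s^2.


Using the shallow-water approximation:
C = sqrt(g * d) = sqrt(9.81 * 4.65)
C = sqrt(45.6165)
C = 6.7540 m/s

6.7540


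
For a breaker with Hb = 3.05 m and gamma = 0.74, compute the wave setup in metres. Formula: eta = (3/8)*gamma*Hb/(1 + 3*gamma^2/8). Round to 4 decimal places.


eta = (3/8) * gamma * Hb / (1 + 3*gamma^2/8)
Numerator = (3/8) * 0.74 * 3.05 = 0.846375
Denominator = 1 + 3*0.74^2/8 = 1 + 0.205350 = 1.205350
eta = 0.846375 / 1.205350
eta = 0.7022 m

0.7022


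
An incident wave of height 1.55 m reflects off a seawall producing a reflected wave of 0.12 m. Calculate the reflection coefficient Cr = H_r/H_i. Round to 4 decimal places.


Cr = H_r / H_i
Cr = 0.12 / 1.55
Cr = 0.0774

0.0774


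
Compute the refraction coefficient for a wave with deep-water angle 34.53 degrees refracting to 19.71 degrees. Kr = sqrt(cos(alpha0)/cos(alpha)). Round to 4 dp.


Kr = sqrt(cos(alpha0) / cos(alpha))
cos(34.53) = 0.823830
cos(19.71) = 0.941412
Kr = sqrt(0.823830 / 0.941412)
Kr = sqrt(0.875100)
Kr = 0.9355

0.9355


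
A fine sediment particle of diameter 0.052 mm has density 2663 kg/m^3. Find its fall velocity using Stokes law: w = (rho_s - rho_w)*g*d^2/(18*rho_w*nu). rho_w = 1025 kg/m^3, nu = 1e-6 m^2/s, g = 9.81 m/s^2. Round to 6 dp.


w = (rho_s - rho_w) * g * d^2 / (18 * rho_w * nu)
d = 0.052 mm = 0.000052 m
rho_s - rho_w = 2663 - 1025 = 1638
Numerator = 1638 * 9.81 * (0.000052)^2 = 0.000043449981
Denominator = 18 * 1025 * 1e-6 = 0.018450
w = 0.002355 m/s

0.002355


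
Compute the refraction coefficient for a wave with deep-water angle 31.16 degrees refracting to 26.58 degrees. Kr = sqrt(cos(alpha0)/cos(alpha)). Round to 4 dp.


Kr = sqrt(cos(alpha0) / cos(alpha))
cos(31.16) = 0.855726
cos(26.58) = 0.894310
Kr = sqrt(0.855726 / 0.894310)
Kr = sqrt(0.956855)
Kr = 0.9782

0.9782


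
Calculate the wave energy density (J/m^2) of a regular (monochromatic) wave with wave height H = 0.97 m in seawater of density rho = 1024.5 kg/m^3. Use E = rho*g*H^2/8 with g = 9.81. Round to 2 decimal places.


E = (1/8) * rho * g * H^2
E = (1/8) * 1024.5 * 9.81 * 0.97^2
E = 0.125 * 1024.5 * 9.81 * 0.9409
E = 1182.05 J/m^2

1182.05


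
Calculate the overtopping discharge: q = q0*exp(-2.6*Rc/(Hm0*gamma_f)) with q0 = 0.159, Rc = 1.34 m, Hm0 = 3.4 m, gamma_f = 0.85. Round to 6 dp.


q = q0 * exp(-2.6 * Rc / (Hm0 * gamma_f))
Exponent = -2.6 * 1.34 / (3.4 * 0.85)
= -2.6 * 1.34 / 2.8900
= -1.205536
exp(-1.205536) = 0.299531
q = 0.159 * 0.299531
q = 0.047625 m^3/s/m

0.047625


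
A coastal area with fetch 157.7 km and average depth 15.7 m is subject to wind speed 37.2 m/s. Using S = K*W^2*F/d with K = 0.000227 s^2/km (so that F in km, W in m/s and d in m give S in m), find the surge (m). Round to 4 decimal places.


S = K * W^2 * F / d
W^2 = 37.2^2 = 1383.84
S = 0.000227 * 1383.84 * 157.7 / 15.7
Numerator = 0.000227 * 1383.84 * 157.7 = 49.538566
S = 49.538566 / 15.7 = 3.1553 m

3.1553


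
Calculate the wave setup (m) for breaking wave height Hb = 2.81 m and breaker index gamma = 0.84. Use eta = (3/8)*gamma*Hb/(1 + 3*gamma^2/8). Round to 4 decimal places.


eta = (3/8) * gamma * Hb / (1 + 3*gamma^2/8)
Numerator = (3/8) * 0.84 * 2.81 = 0.885150
Denominator = 1 + 3*0.84^2/8 = 1 + 0.264600 = 1.264600
eta = 0.885150 / 1.264600
eta = 0.6999 m

0.6999


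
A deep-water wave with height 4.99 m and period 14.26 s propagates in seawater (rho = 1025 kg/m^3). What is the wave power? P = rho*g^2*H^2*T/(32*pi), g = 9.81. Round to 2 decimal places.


P = rho * g^2 * H^2 * T / (32 * pi)
P = 1025 * 9.81^2 * 4.99^2 * 14.26 / (32 * pi)
P = 1025 * 96.2361 * 24.9001 * 14.26 / 100.53096
P = 348403.61 W/m

348403.61


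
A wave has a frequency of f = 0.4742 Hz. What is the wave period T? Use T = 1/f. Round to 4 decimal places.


T = 1 / f
T = 1 / 0.4742
T = 2.1088 s

2.1088


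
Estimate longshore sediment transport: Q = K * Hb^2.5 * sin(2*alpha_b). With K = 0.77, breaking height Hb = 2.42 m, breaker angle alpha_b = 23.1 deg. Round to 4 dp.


Q = K * Hb^2.5 * sin(2 * alpha_b)
Hb^2.5 = 2.42^2.5 = 9.110420
sin(2 * 23.1) = sin(46.2) = 0.721760
Q = 0.77 * 9.110420 * 0.721760
Q = 5.0632 m^3/s

5.0632


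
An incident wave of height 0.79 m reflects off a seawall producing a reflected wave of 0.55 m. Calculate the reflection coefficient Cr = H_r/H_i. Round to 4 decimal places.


Cr = H_r / H_i
Cr = 0.55 / 0.79
Cr = 0.6962

0.6962


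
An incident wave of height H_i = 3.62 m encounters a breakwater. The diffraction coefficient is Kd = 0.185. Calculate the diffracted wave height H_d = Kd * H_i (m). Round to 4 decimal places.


H_d = Kd * H_i
H_d = 0.185 * 3.62
H_d = 0.6697 m

0.6697


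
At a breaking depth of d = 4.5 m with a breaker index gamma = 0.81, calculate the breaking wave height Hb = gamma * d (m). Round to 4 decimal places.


Hb = gamma * d
Hb = 0.81 * 4.5
Hb = 3.6450 m

3.6450


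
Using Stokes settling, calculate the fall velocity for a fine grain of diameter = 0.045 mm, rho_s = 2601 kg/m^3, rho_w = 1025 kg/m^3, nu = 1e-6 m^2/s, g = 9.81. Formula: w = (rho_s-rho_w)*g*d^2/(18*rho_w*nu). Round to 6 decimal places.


w = (rho_s - rho_w) * g * d^2 / (18 * rho_w * nu)
d = 0.045 mm = 0.000045 m
rho_s - rho_w = 2601 - 1025 = 1576
Numerator = 1576 * 9.81 * (0.000045)^2 = 0.000031307634
Denominator = 18 * 1025 * 1e-6 = 0.018450
w = 0.001697 m/s

0.001697


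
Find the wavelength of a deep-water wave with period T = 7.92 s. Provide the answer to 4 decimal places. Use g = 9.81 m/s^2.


L0 = g * T^2 / (2 * pi)
L0 = 9.81 * 7.92^2 / (2 * pi)
L0 = 9.81 * 62.7264 / 6.28319
L0 = 615.3460 / 6.28319
L0 = 97.9354 m

97.9354


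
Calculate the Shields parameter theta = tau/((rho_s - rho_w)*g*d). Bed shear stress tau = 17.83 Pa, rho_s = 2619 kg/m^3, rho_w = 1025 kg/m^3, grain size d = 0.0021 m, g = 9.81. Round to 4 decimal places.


theta = tau / ((rho_s - rho_w) * g * d)
rho_s - rho_w = 2619 - 1025 = 1594
Denominator = 1594 * 9.81 * 0.0021 = 32.837994
theta = 17.83 / 32.837994
theta = 0.5430

0.5430


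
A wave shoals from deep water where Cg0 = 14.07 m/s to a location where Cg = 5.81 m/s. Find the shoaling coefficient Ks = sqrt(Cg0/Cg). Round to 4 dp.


Ks = sqrt(Cg0 / Cg)
Ks = sqrt(14.07 / 5.81)
Ks = sqrt(2.4217)
Ks = 1.5562

1.5562


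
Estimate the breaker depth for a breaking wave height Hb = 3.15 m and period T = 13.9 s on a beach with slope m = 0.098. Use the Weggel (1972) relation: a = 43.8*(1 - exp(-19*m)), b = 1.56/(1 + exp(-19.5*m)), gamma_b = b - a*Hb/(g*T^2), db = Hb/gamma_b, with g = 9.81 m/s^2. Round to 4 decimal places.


a = 43.8 * (1 - exp(-19 * m))
exp(-19 * 0.098) = exp(-1.8620) = 0.155362
a = 43.8 * (1 - 0.155362) = 36.995162
b = 1.56 / (1 + exp(-19.5 * m))
exp(-19.5 * 0.098) = exp(-1.9110) = 0.147932
b = 1.56 / (1 + 0.147932) = 1.358965
Hb / (g * T^2) = 3.15 / (9.81 * 13.9^2) = 3.15 / 1895.3901 = 0.00166193
gamma_b = b - a * Hb/(g*T^2) = 1.358965 - 36.995162 * 0.00166193 = 1.297482
db = Hb / gamma_b = 3.15 / 1.297482
db = 2.4278 m

2.4278


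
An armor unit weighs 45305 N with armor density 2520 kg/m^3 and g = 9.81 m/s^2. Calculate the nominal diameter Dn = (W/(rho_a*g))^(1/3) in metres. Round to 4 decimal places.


V = W / (rho_a * g)
V = 45305 / (2520 * 9.81)
V = 45305 / 24721.20
V = 1.832638 m^3
Dn = V^(1/3) = 1.832638^(1/3)
Dn = 1.2237 m

1.2237


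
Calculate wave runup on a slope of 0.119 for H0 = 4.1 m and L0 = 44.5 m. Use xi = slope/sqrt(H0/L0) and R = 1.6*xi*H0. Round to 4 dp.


xi = slope / sqrt(H0/L0)
H0/L0 = 4.1/44.5 = 0.092135
sqrt(0.092135) = 0.303537
xi = 0.119 / 0.303537 = 0.392044
R = 1.6 * xi * H0 = 1.6 * 0.392044 * 4.1
R = 2.5718 m

2.5718


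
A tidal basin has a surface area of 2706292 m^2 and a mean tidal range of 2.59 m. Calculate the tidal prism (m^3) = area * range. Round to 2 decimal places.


Tidal prism = Area * Tidal range
P = 2706292 * 2.59
P = 7009296.28 m^3

7009296.28


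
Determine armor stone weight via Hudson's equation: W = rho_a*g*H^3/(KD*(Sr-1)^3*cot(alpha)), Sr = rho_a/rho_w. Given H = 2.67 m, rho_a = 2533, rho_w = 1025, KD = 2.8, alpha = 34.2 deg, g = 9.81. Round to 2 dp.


Sr = rho_a / rho_w = 2533 / 1025 = 2.471220
(Sr - 1) = 1.471220
(Sr - 1)^3 = 3.184435
cot(34.2) = 1 / tan(34.2) = 1 / 0.679599 = 1.471455
Numerator = 2533 * 9.81 * 2.67^3 = 472974.7772
Denominator = 2.8 * 3.184435 * 1.471455 = 13.120112
W = 472974.7772 / 13.120112
W = 36049.60 N

36049.60


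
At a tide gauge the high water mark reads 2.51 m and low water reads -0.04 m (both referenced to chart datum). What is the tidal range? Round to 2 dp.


Tidal range = High water - Low water
Tidal range = 2.51 - (-0.04)
Tidal range = 2.55 m

2.55


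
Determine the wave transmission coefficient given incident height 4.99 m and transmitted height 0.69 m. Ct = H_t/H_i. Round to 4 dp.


Ct = H_t / H_i
Ct = 0.69 / 4.99
Ct = 0.1383

0.1383


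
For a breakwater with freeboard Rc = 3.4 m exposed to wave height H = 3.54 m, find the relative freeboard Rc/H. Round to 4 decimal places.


Relative freeboard = Rc / H
= 3.4 / 3.54
= 0.9605

0.9605


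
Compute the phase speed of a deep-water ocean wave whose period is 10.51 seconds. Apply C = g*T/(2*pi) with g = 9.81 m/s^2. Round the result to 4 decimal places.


We use the deep-water celerity formula:
C = g * T / (2 * pi)
C = 9.81 * 10.51 / (2 * 3.14159...)
C = 103.103100 / 6.283185
C = 16.4094 m/s

16.4094


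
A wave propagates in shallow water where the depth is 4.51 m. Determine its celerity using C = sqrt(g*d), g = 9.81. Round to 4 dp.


Using the shallow-water approximation:
C = sqrt(g * d) = sqrt(9.81 * 4.51)
C = sqrt(44.2431)
C = 6.6515 m/s

6.6515


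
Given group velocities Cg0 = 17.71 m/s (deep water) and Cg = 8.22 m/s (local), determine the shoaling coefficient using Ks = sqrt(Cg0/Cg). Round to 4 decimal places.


Ks = sqrt(Cg0 / Cg)
Ks = sqrt(17.71 / 8.22)
Ks = sqrt(2.1545)
Ks = 1.4678

1.4678


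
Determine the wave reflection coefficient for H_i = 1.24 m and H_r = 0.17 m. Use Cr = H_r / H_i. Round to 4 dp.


Cr = H_r / H_i
Cr = 0.17 / 1.24
Cr = 0.1371

0.1371


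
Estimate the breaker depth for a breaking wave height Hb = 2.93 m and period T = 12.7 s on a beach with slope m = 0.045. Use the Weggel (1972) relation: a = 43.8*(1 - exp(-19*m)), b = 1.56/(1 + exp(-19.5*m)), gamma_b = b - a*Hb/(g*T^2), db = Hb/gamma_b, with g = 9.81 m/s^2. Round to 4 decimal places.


a = 43.8 * (1 - exp(-19 * m))
exp(-19 * 0.045) = exp(-0.8550) = 0.425283
a = 43.8 * (1 - 0.425283) = 25.172596
b = 1.56 / (1 + exp(-19.5 * m))
exp(-19.5 * 0.045) = exp(-0.8775) = 0.415821
b = 1.56 / (1 + 0.415821) = 1.101834
Hb / (g * T^2) = 2.93 / (9.81 * 12.7^2) = 2.93 / 1582.2549 = 0.00185179
gamma_b = b - a * Hb/(g*T^2) = 1.101834 - 25.172596 * 0.00185179 = 1.055220
db = Hb / gamma_b = 2.93 / 1.055220
db = 2.7767 m

2.7767


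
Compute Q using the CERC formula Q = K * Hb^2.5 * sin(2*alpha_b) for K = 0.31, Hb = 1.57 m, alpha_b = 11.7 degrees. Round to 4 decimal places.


Q = K * Hb^2.5 * sin(2 * alpha_b)
Hb^2.5 = 1.57^2.5 = 3.088511
sin(2 * 11.7) = sin(23.4) = 0.397148
Q = 0.31 * 3.088511 * 0.397148
Q = 0.3802 m^3/s

0.3802


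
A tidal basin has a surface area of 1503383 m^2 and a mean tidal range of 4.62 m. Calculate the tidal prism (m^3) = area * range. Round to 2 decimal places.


Tidal prism = Area * Tidal range
P = 1503383 * 4.62
P = 6945629.46 m^3

6945629.46


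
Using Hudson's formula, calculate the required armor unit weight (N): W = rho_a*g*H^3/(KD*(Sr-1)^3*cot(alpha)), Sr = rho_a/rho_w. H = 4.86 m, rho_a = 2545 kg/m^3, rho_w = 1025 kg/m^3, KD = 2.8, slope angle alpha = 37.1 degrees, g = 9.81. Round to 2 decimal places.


Sr = rho_a / rho_w = 2545 / 1025 = 2.482927
(Sr - 1) = 1.482927
(Sr - 1)^3 = 3.261063
cot(37.1) = 1 / tan(37.1) = 1 / 0.756294 = 1.322237
Numerator = 2545 * 9.81 * 4.86^3 = 2865930.1534
Denominator = 2.8 * 3.261063 * 1.322237 = 12.073314
W = 2865930.1534 / 12.073314
W = 237377.25 N

237377.25


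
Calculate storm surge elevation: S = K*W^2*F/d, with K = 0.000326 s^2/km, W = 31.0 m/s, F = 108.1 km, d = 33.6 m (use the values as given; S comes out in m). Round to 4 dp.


S = K * W^2 * F / d
W^2 = 31.0^2 = 961.00
S = 0.000326 * 961.00 * 108.1 / 33.6
Numerator = 0.000326 * 961.00 * 108.1 = 33.866217
S = 33.866217 / 33.6 = 1.0079 m

1.0079


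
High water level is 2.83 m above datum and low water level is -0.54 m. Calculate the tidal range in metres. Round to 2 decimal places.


Tidal range = High water - Low water
Tidal range = 2.83 - (-0.54)
Tidal range = 3.37 m

3.37


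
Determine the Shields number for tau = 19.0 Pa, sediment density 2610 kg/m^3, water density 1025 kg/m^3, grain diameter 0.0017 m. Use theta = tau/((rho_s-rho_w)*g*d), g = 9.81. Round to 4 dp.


theta = tau / ((rho_s - rho_w) * g * d)
rho_s - rho_w = 2610 - 1025 = 1585
Denominator = 1585 * 9.81 * 0.0017 = 26.433045
theta = 19.0 / 26.433045
theta = 0.7188

0.7188


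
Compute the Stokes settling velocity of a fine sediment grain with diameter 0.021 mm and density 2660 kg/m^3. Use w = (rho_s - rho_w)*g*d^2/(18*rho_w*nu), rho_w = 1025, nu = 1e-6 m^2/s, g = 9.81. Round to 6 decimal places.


w = (rho_s - rho_w) * g * d^2 / (18 * rho_w * nu)
d = 0.021 mm = 0.000021 m
rho_s - rho_w = 2660 - 1025 = 1635
Numerator = 1635 * 9.81 * (0.000021)^2 = 0.000007073353
Denominator = 18 * 1025 * 1e-6 = 0.018450
w = 0.000383 m/s

0.000383


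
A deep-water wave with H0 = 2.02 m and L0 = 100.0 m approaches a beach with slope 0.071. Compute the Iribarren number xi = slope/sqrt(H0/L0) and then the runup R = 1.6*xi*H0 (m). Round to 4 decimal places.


xi = slope / sqrt(H0/L0)
H0/L0 = 2.02/100.0 = 0.020200
sqrt(0.020200) = 0.142127
xi = 0.071 / 0.142127 = 0.499554
R = 1.6 * xi * H0 = 1.6 * 0.499554 * 2.02
R = 1.6146 m

1.6146


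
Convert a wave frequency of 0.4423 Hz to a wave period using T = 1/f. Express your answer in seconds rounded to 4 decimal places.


T = 1 / f
T = 1 / 0.4423
T = 2.2609 s

2.2609


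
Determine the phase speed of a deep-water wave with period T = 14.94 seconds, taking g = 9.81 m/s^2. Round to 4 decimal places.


We use the deep-water celerity formula:
C = g * T / (2 * pi)
C = 9.81 * 14.94 / (2 * 3.14159...)
C = 146.561400 / 6.283185
C = 23.3260 m/s

23.3260


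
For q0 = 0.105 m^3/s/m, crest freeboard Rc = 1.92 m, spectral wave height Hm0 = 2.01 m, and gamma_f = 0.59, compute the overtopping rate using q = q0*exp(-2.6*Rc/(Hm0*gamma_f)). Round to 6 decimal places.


q = q0 * exp(-2.6 * Rc / (Hm0 * gamma_f))
Exponent = -2.6 * 1.92 / (2.01 * 0.59)
= -2.6 * 1.92 / 1.1859
= -4.209461
exp(-4.209461) = 0.014854
q = 0.105 * 0.014854
q = 0.001560 m^3/s/m

0.001560


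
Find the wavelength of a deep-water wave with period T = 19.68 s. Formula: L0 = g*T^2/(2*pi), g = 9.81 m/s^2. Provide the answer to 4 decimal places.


L0 = g * T^2 / (2 * pi)
L0 = 9.81 * 19.68^2 / (2 * pi)
L0 = 9.81 * 387.3024 / 6.28319
L0 = 3799.4365 / 6.28319
L0 = 604.6991 m

604.6991


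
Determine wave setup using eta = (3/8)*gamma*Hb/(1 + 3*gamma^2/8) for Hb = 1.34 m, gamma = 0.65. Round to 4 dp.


eta = (3/8) * gamma * Hb / (1 + 3*gamma^2/8)
Numerator = (3/8) * 0.65 * 1.34 = 0.326625
Denominator = 1 + 3*0.65^2/8 = 1 + 0.158438 = 1.158438
eta = 0.326625 / 1.158438
eta = 0.2820 m

0.2820


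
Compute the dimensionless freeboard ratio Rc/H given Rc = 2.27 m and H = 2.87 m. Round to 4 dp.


Relative freeboard = Rc / H
= 2.27 / 2.87
= 0.7909

0.7909


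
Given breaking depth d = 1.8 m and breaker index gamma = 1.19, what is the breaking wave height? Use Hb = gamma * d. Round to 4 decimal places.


Hb = gamma * d
Hb = 1.19 * 1.8
Hb = 2.1420 m

2.1420


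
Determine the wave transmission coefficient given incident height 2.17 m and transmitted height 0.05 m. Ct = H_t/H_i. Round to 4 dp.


Ct = H_t / H_i
Ct = 0.05 / 2.17
Ct = 0.0230

0.0230


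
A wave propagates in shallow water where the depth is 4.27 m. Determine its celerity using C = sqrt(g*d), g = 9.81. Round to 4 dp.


Using the shallow-water approximation:
C = sqrt(g * d) = sqrt(9.81 * 4.27)
C = sqrt(41.8887)
C = 6.4721 m/s

6.4721


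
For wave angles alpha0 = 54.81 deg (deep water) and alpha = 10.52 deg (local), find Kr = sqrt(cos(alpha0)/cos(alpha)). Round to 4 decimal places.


Kr = sqrt(cos(alpha0) / cos(alpha))
cos(54.81) = 0.576290
cos(10.52) = 0.983191
Kr = sqrt(0.576290 / 0.983191)
Kr = sqrt(0.586142)
Kr = 0.7656

0.7656


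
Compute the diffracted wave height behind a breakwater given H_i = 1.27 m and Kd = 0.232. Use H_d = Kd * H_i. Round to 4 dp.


H_d = Kd * H_i
H_d = 0.232 * 1.27
H_d = 0.2946 m

0.2946


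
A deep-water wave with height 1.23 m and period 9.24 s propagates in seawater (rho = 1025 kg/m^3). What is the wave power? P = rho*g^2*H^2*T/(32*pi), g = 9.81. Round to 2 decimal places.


P = rho * g^2 * H^2 * T / (32 * pi)
P = 1025 * 9.81^2 * 1.23^2 * 9.24 / (32 * pi)
P = 1025 * 96.2361 * 1.5129 * 9.24 / 100.53096
P = 13716.53 W/m

13716.53


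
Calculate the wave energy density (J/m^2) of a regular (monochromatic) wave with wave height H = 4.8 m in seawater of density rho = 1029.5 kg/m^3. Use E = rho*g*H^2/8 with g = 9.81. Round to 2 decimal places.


E = (1/8) * rho * g * H^2
E = (1/8) * 1029.5 * 9.81 * 4.8^2
E = 0.125 * 1029.5 * 9.81 * 23.0400
E = 29086.26 J/m^2

29086.26


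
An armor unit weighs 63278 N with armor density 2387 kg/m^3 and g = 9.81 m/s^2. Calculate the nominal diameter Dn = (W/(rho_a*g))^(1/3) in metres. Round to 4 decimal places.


V = W / (rho_a * g)
V = 63278 / (2387 * 9.81)
V = 63278 / 23416.47
V = 2.702286 m^3
Dn = V^(1/3) = 2.702286^(1/3)
Dn = 1.3929 m

1.3929


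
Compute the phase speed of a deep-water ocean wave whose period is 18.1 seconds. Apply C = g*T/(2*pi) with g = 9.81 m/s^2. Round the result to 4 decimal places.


We use the deep-water celerity formula:
C = g * T / (2 * pi)
C = 9.81 * 18.1 / (2 * 3.14159...)
C = 177.561000 / 6.283185
C = 28.2597 m/s

28.2597


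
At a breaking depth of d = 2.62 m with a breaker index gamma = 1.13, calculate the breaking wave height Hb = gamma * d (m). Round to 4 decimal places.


Hb = gamma * d
Hb = 1.13 * 2.62
Hb = 2.9606 m

2.9606


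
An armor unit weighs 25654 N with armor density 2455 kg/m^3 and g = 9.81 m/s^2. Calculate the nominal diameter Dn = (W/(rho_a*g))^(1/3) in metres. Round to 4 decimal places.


V = W / (rho_a * g)
V = 25654 / (2455 * 9.81)
V = 25654 / 24083.55
V = 1.065208 m^3
Dn = V^(1/3) = 1.065208^(1/3)
Dn = 1.0213 m

1.0213


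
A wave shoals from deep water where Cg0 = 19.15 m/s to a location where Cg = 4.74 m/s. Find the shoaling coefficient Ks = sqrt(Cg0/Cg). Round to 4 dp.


Ks = sqrt(Cg0 / Cg)
Ks = sqrt(19.15 / 4.74)
Ks = sqrt(4.0401)
Ks = 2.0100

2.0100


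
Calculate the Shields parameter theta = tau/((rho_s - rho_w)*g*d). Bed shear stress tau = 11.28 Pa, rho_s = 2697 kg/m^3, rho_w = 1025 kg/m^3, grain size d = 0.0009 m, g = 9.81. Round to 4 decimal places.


theta = tau / ((rho_s - rho_w) * g * d)
rho_s - rho_w = 2697 - 1025 = 1672
Denominator = 1672 * 9.81 * 0.0009 = 14.762088
theta = 11.28 / 14.762088
theta = 0.7641

0.7641


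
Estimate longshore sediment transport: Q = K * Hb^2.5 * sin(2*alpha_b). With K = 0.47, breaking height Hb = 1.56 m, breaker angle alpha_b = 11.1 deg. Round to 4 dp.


Q = K * Hb^2.5 * sin(2 * alpha_b)
Hb^2.5 = 1.56^2.5 = 3.039565
sin(2 * 11.1) = sin(22.2) = 0.377841
Q = 0.47 * 3.039565 * 0.377841
Q = 0.5398 m^3/s

0.5398


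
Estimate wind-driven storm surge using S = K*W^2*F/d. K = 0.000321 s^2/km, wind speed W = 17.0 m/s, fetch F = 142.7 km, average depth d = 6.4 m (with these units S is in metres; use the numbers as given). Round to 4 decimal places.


S = K * W^2 * F / d
W^2 = 17.0^2 = 289.00
S = 0.000321 * 289.00 * 142.7 / 6.4
Numerator = 0.000321 * 289.00 * 142.7 = 13.238136
S = 13.238136 / 6.4 = 2.0685 m

2.0685


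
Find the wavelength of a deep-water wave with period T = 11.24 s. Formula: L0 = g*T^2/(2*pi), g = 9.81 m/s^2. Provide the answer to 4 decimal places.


L0 = g * T^2 / (2 * pi)
L0 = 9.81 * 11.24^2 / (2 * pi)
L0 = 9.81 * 126.3376 / 6.28319
L0 = 1239.3719 / 6.28319
L0 = 197.2522 m

197.2522


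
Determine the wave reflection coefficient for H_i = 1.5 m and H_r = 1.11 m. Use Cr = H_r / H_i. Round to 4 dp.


Cr = H_r / H_i
Cr = 1.11 / 1.5
Cr = 0.7400

0.7400


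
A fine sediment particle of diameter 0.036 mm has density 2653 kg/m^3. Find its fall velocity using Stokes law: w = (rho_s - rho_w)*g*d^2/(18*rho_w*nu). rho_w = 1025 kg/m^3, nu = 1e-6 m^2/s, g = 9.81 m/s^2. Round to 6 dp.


w = (rho_s - rho_w) * g * d^2 / (18 * rho_w * nu)
d = 0.036 mm = 0.000036 m
rho_s - rho_w = 2653 - 1025 = 1628
Numerator = 1628 * 9.81 * (0.000036)^2 = 0.000020698001
Denominator = 18 * 1025 * 1e-6 = 0.018450
w = 0.001122 m/s

0.001122


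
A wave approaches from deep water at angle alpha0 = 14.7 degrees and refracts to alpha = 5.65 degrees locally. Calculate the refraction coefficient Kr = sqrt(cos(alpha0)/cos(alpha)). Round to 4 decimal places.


Kr = sqrt(cos(alpha0) / cos(alpha))
cos(14.7) = 0.967268
cos(5.65) = 0.995142
Kr = sqrt(0.967268 / 0.995142)
Kr = sqrt(0.971990)
Kr = 0.9859

0.9859


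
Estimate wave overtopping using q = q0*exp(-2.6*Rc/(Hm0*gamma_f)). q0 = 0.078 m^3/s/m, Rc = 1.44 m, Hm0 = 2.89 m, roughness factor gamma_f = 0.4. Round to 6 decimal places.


q = q0 * exp(-2.6 * Rc / (Hm0 * gamma_f))
Exponent = -2.6 * 1.44 / (2.89 * 0.4)
= -2.6 * 1.44 / 1.1560
= -3.238754
exp(-3.238754) = 0.039213
q = 0.078 * 0.039213
q = 0.003059 m^3/s/m

0.003059


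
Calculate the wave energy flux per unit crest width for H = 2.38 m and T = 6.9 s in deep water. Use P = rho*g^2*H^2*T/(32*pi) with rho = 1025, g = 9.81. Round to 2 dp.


P = rho * g^2 * H^2 * T / (32 * pi)
P = 1025 * 9.81^2 * 2.38^2 * 6.9 / (32 * pi)
P = 1025 * 96.2361 * 5.6644 * 6.9 / 100.53096
P = 38349.97 W/m

38349.97


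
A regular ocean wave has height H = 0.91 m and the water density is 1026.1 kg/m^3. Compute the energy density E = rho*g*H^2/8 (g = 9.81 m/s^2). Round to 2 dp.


E = (1/8) * rho * g * H^2
E = (1/8) * 1026.1 * 9.81 * 0.91^2
E = 0.125 * 1026.1 * 9.81 * 0.8281
E = 1041.96 J/m^2

1041.96


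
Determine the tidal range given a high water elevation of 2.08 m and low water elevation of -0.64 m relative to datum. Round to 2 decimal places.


Tidal range = High water - Low water
Tidal range = 2.08 - (-0.64)
Tidal range = 2.72 m

2.72


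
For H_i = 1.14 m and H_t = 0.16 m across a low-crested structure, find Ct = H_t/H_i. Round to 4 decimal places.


Ct = H_t / H_i
Ct = 0.16 / 1.14
Ct = 0.1404

0.1404


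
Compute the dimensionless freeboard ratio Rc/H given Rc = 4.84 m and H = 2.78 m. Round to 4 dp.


Relative freeboard = Rc / H
= 4.84 / 2.78
= 1.7410

1.7410


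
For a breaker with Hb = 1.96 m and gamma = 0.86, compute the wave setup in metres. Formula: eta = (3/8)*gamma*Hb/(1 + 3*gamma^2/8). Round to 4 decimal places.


eta = (3/8) * gamma * Hb / (1 + 3*gamma^2/8)
Numerator = (3/8) * 0.86 * 1.96 = 0.632100
Denominator = 1 + 3*0.86^2/8 = 1 + 0.277350 = 1.277350
eta = 0.632100 / 1.277350
eta = 0.4949 m

0.4949


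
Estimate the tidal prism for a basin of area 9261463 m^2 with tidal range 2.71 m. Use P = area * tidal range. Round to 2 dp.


Tidal prism = Area * Tidal range
P = 9261463 * 2.71
P = 25098564.73 m^3

25098564.73


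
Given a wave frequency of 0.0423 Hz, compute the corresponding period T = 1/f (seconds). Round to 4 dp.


T = 1 / f
T = 1 / 0.0423
T = 23.6407 s

23.6407


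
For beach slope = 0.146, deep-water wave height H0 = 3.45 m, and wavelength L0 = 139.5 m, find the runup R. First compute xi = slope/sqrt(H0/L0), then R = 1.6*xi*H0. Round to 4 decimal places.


xi = slope / sqrt(H0/L0)
H0/L0 = 3.45/139.5 = 0.024731
sqrt(0.024731) = 0.157262
xi = 0.146 / 0.157262 = 0.928390
R = 1.6 * xi * H0 = 1.6 * 0.928390 * 3.45
R = 5.1247 m

5.1247


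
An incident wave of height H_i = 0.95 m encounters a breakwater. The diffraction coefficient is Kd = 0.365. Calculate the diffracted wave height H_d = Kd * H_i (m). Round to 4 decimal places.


H_d = Kd * H_i
H_d = 0.365 * 0.95
H_d = 0.3468 m

0.3468


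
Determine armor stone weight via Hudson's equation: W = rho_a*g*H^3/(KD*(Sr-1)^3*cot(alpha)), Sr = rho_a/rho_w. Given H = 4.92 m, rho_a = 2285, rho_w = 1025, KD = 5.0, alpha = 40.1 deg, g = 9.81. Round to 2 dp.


Sr = rho_a / rho_w = 2285 / 1025 = 2.229268
(Sr - 1) = 1.229268
(Sr - 1)^3 = 1.857548
cot(40.1) = 1 / tan(40.1) = 1 / 0.842078 = 1.187538
Numerator = 2285 * 9.81 * 4.92^3 = 2669626.5947
Denominator = 5.0 * 1.857548 * 1.187538 = 11.029546
W = 2669626.5947 / 11.029546
W = 242043.21 N

242043.21


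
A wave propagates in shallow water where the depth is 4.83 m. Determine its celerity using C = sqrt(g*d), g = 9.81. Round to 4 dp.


Using the shallow-water approximation:
C = sqrt(g * d) = sqrt(9.81 * 4.83)
C = sqrt(47.3823)
C = 6.8835 m/s

6.8835


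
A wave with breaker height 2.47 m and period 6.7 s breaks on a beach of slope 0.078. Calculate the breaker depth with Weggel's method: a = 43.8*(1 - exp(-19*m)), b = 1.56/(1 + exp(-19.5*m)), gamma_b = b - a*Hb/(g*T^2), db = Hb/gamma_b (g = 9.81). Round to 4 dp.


a = 43.8 * (1 - exp(-19 * m))
exp(-19 * 0.078) = exp(-1.4820) = 0.227183
a = 43.8 * (1 - 0.227183) = 33.849390
b = 1.56 / (1 + exp(-19.5 * m))
exp(-19.5 * 0.078) = exp(-1.5210) = 0.218493
b = 1.56 / (1 + 0.218493) = 1.280270
Hb / (g * T^2) = 2.47 / (9.81 * 6.7^2) = 2.47 / 440.3709 = 0.00560891
gamma_b = b - a * Hb/(g*T^2) = 1.280270 - 33.849390 * 0.00560891 = 1.090412
db = Hb / gamma_b = 2.47 / 1.090412
db = 2.2652 m

2.2652


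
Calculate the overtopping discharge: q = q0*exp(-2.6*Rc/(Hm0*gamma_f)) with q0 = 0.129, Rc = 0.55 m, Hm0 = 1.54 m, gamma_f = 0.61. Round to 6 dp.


q = q0 * exp(-2.6 * Rc / (Hm0 * gamma_f))
Exponent = -2.6 * 0.55 / (1.54 * 0.61)
= -2.6 * 0.55 / 0.9394
= -1.522248
exp(-1.522248) = 0.218221
q = 0.129 * 0.218221
q = 0.028150 m^3/s/m

0.028150


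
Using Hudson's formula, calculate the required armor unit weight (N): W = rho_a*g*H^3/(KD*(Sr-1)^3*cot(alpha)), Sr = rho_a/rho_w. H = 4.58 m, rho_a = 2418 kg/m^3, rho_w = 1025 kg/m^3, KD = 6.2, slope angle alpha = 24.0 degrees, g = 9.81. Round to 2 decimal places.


Sr = rho_a / rho_w = 2418 / 1025 = 2.359024
(Sr - 1) = 1.359024
(Sr - 1)^3 = 2.510046
cot(24.0) = 1 / tan(24.0) = 1 / 0.445229 = 2.246037
Numerator = 2418 * 9.81 * 4.58^3 = 2278881.4743
Denominator = 6.2 * 2.510046 * 2.246037 = 34.953471
W = 2278881.4743 / 34.953471
W = 65197.57 N

65197.57


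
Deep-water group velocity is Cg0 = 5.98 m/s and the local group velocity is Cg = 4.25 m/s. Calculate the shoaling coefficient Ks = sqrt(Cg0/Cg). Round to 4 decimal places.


Ks = sqrt(Cg0 / Cg)
Ks = sqrt(5.98 / 4.25)
Ks = sqrt(1.4071)
Ks = 1.1862

1.1862


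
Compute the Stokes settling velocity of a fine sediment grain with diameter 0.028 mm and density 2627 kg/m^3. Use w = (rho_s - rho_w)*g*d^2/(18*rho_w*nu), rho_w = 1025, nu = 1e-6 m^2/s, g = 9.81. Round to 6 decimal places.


w = (rho_s - rho_w) * g * d^2 / (18 * rho_w * nu)
d = 0.028 mm = 0.000028 m
rho_s - rho_w = 2627 - 1025 = 1602
Numerator = 1602 * 9.81 * (0.000028)^2 = 0.000012321046
Denominator = 18 * 1025 * 1e-6 = 0.018450
w = 0.000668 m/s

0.000668


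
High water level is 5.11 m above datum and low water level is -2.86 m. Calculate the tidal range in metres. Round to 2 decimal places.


Tidal range = High water - Low water
Tidal range = 5.11 - (-2.86)
Tidal range = 7.97 m

7.97


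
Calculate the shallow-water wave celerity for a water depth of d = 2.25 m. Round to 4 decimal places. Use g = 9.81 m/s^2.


Using the shallow-water approximation:
C = sqrt(g * d) = sqrt(9.81 * 2.25)
C = sqrt(22.0725)
C = 4.6981 m/s

4.6981


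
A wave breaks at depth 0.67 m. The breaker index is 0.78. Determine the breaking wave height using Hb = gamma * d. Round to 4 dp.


Hb = gamma * d
Hb = 0.78 * 0.67
Hb = 0.5226 m

0.5226


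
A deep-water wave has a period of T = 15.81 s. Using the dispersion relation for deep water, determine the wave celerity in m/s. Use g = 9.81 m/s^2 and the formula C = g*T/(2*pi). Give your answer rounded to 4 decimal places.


We use the deep-water celerity formula:
C = g * T / (2 * pi)
C = 9.81 * 15.81 / (2 * 3.14159...)
C = 155.096100 / 6.283185
C = 24.6843 m/s

24.6843


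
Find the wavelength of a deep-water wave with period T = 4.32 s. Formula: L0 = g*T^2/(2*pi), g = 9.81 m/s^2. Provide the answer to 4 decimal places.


L0 = g * T^2 / (2 * pi)
L0 = 9.81 * 4.32^2 / (2 * pi)
L0 = 9.81 * 18.6624 / 6.28319
L0 = 183.0781 / 6.28319
L0 = 29.1378 m

29.1378


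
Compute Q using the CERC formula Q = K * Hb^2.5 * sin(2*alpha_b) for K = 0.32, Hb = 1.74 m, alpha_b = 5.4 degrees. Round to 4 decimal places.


Q = K * Hb^2.5 * sin(2 * alpha_b)
Hb^2.5 = 1.74^2.5 = 3.993679
sin(2 * 5.4) = sin(10.8) = 0.187381
Q = 0.32 * 3.993679 * 0.187381
Q = 0.2395 m^3/s

0.2395


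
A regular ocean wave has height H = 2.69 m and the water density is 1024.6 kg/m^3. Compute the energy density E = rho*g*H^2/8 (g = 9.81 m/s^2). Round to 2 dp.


E = (1/8) * rho * g * H^2
E = (1/8) * 1024.6 * 9.81 * 2.69^2
E = 0.125 * 1024.6 * 9.81 * 7.2361
E = 9091.55 J/m^2

9091.55


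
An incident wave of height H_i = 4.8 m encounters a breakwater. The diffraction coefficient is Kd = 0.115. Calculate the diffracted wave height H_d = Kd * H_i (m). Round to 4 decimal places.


H_d = Kd * H_i
H_d = 0.115 * 4.8
H_d = 0.5520 m

0.5520


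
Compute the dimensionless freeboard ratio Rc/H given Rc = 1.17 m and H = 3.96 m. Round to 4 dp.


Relative freeboard = Rc / H
= 1.17 / 3.96
= 0.2955

0.2955


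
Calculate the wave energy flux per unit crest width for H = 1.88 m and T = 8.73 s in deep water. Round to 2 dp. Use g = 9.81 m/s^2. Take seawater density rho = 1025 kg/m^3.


P = rho * g^2 * H^2 * T / (32 * pi)
P = 1025 * 9.81^2 * 1.88^2 * 8.73 / (32 * pi)
P = 1025 * 96.2361 * 3.5344 * 8.73 / 100.53096
P = 30275.55 W/m

30275.55


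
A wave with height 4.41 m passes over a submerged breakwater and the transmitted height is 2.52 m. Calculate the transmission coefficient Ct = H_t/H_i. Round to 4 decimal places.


Ct = H_t / H_i
Ct = 2.52 / 4.41
Ct = 0.5714

0.5714


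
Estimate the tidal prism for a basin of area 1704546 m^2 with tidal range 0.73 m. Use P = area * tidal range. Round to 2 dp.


Tidal prism = Area * Tidal range
P = 1704546 * 0.73
P = 1244318.58 m^3

1244318.58


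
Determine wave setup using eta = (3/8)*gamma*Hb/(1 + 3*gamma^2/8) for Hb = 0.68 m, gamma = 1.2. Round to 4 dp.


eta = (3/8) * gamma * Hb / (1 + 3*gamma^2/8)
Numerator = (3/8) * 1.2 * 0.68 = 0.306000
Denominator = 1 + 3*1.2^2/8 = 1 + 0.540000 = 1.540000
eta = 0.306000 / 1.540000
eta = 0.1987 m

0.1987


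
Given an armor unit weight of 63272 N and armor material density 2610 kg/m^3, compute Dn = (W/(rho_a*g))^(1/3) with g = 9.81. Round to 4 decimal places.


V = W / (rho_a * g)
V = 63272 / (2610 * 9.81)
V = 63272 / 25604.10
V = 2.471167 m^3
Dn = V^(1/3) = 2.471167^(1/3)
Dn = 1.3520 m

1.3520


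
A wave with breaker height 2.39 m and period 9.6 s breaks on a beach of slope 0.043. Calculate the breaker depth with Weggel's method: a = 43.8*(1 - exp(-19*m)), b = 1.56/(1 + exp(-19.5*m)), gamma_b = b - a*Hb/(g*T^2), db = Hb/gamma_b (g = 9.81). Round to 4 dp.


a = 43.8 * (1 - exp(-19 * m))
exp(-19 * 0.043) = exp(-0.8170) = 0.441755
a = 43.8 * (1 - 0.441755) = 24.451134
b = 1.56 / (1 + exp(-19.5 * m))
exp(-19.5 * 0.043) = exp(-0.8385) = 0.432359
b = 1.56 / (1 + 0.432359) = 1.089113
Hb / (g * T^2) = 2.39 / (9.81 * 9.6^2) = 2.39 / 904.0896 = 0.00264354
gamma_b = b - a * Hb/(g*T^2) = 1.089113 - 24.451134 * 0.00264354 = 1.024475
db = Hb / gamma_b = 2.39 / 1.024475
db = 2.3329 m

2.3329


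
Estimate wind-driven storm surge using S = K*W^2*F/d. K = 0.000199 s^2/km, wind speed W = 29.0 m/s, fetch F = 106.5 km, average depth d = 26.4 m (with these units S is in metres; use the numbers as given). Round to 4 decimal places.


S = K * W^2 * F / d
W^2 = 29.0^2 = 841.00
S = 0.000199 * 841.00 * 106.5 / 26.4
Numerator = 0.000199 * 841.00 * 106.5 = 17.823733
S = 17.823733 / 26.4 = 0.6751 m

0.6751


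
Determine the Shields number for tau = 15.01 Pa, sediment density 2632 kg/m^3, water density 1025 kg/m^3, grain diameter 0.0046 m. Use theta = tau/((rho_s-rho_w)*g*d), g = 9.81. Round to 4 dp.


theta = tau / ((rho_s - rho_w) * g * d)
rho_s - rho_w = 2632 - 1025 = 1607
Denominator = 1607 * 9.81 * 0.0046 = 72.517482
theta = 15.01 / 72.517482
theta = 0.2070

0.2070


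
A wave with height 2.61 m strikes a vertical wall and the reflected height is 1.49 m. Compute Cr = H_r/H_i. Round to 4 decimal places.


Cr = H_r / H_i
Cr = 1.49 / 2.61
Cr = 0.5709

0.5709
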